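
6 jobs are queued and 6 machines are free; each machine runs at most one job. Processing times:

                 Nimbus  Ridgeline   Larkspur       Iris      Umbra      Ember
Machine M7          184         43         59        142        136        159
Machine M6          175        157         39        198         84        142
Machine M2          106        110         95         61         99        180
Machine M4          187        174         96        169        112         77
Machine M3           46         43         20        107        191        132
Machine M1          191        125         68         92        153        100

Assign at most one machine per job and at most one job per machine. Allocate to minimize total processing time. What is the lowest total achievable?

Optimal: Nimbus→Machine M3 (46 min), Ridgeline→Machine M7 (43 min), Larkspur→Machine M1 (68 min), Iris→Machine M2 (61 min), Umbra→Machine M6 (84 min), Ember→Machine M4 (77 min) — total 46+43+68+61+84+77 = 379 min.
Min-entry greedy (repeatedly take the single cheapest remaining cell) gives 476 min, worse by 97.
Next-best assignment: Nimbus→Machine M3, Ridgeline→Machine M7, Larkspur→Machine M6, Iris→Machine M1, Umbra→Machine M2, Ember→Machine M4 = 396 min.
Swapping Ridgeline↔Iris (Ridgeline→Machine M2 110 min, Iris→Machine M7 142 min) adds 148.

Min total: 379 min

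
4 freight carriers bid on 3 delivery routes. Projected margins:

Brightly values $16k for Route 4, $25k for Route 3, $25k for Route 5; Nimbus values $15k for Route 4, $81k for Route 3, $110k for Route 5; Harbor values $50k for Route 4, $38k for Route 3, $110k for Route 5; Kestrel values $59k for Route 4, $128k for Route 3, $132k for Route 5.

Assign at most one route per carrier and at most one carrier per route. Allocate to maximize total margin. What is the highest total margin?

Maximum total: $288k

Optimal: Harbor→Route 4 ($50k), Kestrel→Route 3 ($128k), Nimbus→Route 5 ($110k) — total 50+128+110 = $288k.
Next-best assignment: Harbor→Route 4, Nimbus→Route 3, Kestrel→Route 5 = $263k.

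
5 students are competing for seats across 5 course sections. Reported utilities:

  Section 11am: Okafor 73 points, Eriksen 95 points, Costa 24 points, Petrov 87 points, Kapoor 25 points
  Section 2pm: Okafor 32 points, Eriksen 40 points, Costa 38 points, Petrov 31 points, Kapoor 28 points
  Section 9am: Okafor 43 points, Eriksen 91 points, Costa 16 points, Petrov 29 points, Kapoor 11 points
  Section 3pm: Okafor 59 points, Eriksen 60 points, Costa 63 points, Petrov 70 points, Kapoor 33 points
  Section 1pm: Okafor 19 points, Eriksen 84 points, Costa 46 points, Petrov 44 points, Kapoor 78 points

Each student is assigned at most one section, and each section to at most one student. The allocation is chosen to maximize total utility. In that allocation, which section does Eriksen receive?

Eriksen receives Section 9am.

This is a one-to-one assignment (maximum-weight bipartite matching).
Optimal: Okafor→Section 3pm (59 points), Eriksen→Section 9am (91 points), Costa→Section 2pm (38 points), Petrov→Section 11am (87 points), Kapoor→Section 1pm (78 points) — total 59+91+38+87+78 = 353 points.
Max-entry greedy (repeatedly take the single best remaining cell) gives 324 points, worse by 29.
Every other assignment is strictly worse.
Eriksen's own top section is Section 11am (95 points), but forcing Eriksen→Section 11am and reassigning the rest optimally gives only 324 points — worse by 29.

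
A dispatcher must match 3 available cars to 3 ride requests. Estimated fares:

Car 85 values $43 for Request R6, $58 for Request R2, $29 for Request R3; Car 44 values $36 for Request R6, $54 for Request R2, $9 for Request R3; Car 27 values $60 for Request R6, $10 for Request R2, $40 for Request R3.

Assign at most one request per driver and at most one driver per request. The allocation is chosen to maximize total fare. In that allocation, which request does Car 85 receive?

This is a one-to-one assignment (maximum-weight bipartite matching).
Optimal: Car 85→Request R3 ($29), Car 44→Request R2 ($54), Car 27→Request R6 ($60) — total 29+54+60 = $143.
Column-greedy (each request in turn goes to its best remaining driver) gives $127, worse by 16.
Next-best assignment: Car 85→Request R6, Car 44→Request R2, Car 27→Request R3 = $137.
Car 85's own top request is Request R2 ($58), but forcing Car 85→Request R2 and reassigning the rest optimally gives only $134 — worse by 9.

Car 85 receives Request R3.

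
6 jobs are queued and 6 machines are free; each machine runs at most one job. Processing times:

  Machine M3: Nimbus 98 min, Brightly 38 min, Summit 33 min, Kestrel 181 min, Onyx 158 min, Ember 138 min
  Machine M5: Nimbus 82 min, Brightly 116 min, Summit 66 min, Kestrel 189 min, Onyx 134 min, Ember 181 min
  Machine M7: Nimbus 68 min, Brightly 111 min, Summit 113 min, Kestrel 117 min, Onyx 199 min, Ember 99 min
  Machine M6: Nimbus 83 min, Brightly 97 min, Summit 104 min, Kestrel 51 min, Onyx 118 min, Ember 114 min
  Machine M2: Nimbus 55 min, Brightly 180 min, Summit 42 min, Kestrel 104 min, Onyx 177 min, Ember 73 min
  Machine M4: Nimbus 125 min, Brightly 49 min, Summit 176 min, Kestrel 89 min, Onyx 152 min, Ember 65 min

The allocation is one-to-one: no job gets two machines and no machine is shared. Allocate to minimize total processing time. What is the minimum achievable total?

Optimal: Nimbus→Machine M7 (68 min), Brightly→Machine M3 (38 min), Summit→Machine M2 (42 min), Kestrel→Machine M6 (51 min), Onyx→Machine M5 (134 min), Ember→Machine M4 (65 min) — total 68+38+42+51+134+65 = 398 min.
Min-entry greedy (repeatedly take the single cheapest remaining cell) gives 421 min, worse by 23.
Next-best assignment: Nimbus→Machine M7, Brightly→Machine M4, Summit→Machine M3, Kestrel→Machine M6, Onyx→Machine M5, Ember→Machine M2 = 408 min.
Swapping Ember↔Brightly (Ember→Machine M3 138 min, Brightly→Machine M4 49 min) adds 84.
No other one-to-one assignment undercuts 398 min.

Minimum total: 398 min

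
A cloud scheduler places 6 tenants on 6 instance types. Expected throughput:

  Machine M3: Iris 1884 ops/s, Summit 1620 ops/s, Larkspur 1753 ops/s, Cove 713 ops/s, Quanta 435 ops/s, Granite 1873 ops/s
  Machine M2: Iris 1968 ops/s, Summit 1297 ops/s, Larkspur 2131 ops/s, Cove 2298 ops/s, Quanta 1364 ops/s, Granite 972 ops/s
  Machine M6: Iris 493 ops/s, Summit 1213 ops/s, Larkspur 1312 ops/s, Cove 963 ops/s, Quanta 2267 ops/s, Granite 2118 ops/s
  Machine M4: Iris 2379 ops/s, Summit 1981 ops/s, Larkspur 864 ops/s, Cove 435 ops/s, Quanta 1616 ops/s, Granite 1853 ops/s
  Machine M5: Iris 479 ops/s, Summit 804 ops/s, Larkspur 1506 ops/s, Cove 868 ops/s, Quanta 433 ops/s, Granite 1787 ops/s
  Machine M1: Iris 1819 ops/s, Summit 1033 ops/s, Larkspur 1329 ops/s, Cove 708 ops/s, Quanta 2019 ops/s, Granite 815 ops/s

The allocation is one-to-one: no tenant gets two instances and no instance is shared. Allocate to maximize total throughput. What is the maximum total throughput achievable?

Maximum total: 11940 ops/s

This is a one-to-one assignment (maximum-weight bipartite matching).
Optimal: Iris→Machine M4 (2379 ops/s), Summit→Machine M3 (1620 ops/s), Larkspur→Machine M5 (1506 ops/s), Cove→Machine M2 (2298 ops/s), Quanta→Machine M1 (2019 ops/s), Granite→Machine M6 (2118 ops/s) — total 2379+1620+1506+2298+2019+2118 = 11940 ops/s.
Row-greedy (each tenant in turn takes its best remaining instance) gives 10899 ops/s, worse by 1041.
Next-best assignment: Iris→Machine M1, Summit→Machine M4, Larkspur→Machine M3, Cove→Machine M2, Quanta→Machine M6, Granite→Machine M5 = 11905 ops/s.
Swapping Cove↔Larkspur (Cove→Machine M5 868 ops/s, Larkspur→Machine M2 2131 ops/s) loses 805.
No other one-to-one assignment exceeds 11940 ops/s.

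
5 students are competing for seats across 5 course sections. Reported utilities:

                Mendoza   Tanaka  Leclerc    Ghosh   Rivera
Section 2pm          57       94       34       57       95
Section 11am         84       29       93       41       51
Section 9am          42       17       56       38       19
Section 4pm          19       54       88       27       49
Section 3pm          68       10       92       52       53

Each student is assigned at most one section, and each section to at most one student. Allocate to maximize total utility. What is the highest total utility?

Optimal: Mendoza→Section 11am (84 points), Tanaka→Section 4pm (54 points), Leclerc→Section 3pm (92 points), Ghosh→Section 9am (38 points), Rivera→Section 2pm (95 points) — total 84+54+92+38+95 = 363 points.
Next-best assignment: Mendoza→Section 11am, Tanaka→Section 2pm, Leclerc→Section 4pm, Ghosh→Section 9am, Rivera→Section 3pm = 357 points.
Checked against all permutations: 363 points is optimal.

Max total: 363 points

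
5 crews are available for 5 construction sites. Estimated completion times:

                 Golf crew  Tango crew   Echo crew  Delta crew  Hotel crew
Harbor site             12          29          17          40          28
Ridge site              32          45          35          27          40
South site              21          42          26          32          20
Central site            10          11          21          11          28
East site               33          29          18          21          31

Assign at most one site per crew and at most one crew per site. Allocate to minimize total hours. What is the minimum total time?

Min total: 88 hours

Treat this as an assignment problem: match each crew to one site.
Optimal: Golf crew→Harbor site (12 hours), Tango crew→Central site (11 hours), Echo crew→East site (18 hours), Delta crew→Ridge site (27 hours), Hotel crew→South site (20 hours) — total 12+11+18+27+20 = 88 hours.
Min-entry greedy (repeatedly take the single cheapest remaining cell) gives 113 hours, worse by 25.
Swapping Echo crew↔Hotel crew (Echo crew→South site 26 hours, Hotel crew→East site 31 hours) adds 19.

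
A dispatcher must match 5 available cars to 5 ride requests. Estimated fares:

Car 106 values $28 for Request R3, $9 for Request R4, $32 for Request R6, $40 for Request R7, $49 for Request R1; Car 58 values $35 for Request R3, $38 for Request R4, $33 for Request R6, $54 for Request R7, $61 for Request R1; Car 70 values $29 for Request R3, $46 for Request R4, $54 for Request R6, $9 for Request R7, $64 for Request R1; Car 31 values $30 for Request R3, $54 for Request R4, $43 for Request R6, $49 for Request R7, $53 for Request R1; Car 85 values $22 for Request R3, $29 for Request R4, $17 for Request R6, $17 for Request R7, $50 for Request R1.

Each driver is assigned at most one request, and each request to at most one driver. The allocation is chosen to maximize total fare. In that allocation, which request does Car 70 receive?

Optimal: Car 106→Request R3 ($28), Car 58→Request R7 ($54), Car 70→Request R6 ($54), Car 31→Request R4 ($54), Car 85→Request R1 ($50) — total 28+54+54+54+50 = $240.
Row-greedy (each driver in turn takes its best remaining request) gives $233, worse by 7.
Car 70's own top request is Request R1 ($64), but forcing Car 70→Request R1 and reassigning the rest optimally gives only $226 — worse by 14.

Car 70 receives Request R6.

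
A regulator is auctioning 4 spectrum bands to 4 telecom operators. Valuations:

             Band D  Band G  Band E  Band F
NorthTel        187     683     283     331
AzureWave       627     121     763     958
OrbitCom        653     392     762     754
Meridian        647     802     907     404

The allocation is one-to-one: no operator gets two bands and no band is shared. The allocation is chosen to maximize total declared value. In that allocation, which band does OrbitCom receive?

Optimal: NorthTel→Band G ($683M), AzureWave→Band F ($958M), OrbitCom→Band D ($653M), Meridian→Band E ($907M) — total 683+958+653+907 = $3201M.
Row-greedy (each operator in turn takes its best remaining band) gives $3050M, worse by 151.
Next-best assignment: NorthTel→Band G, AzureWave→Band F, OrbitCom→Band E, Meridian→Band D = $3050M.
Checked against all permutations: $3201M is optimal.
OrbitCom's own top band is Band E ($762M), but forcing OrbitCom→Band E and reassigning the rest optimally gives only $3050M — worse by 151.

OrbitCom receives Band D.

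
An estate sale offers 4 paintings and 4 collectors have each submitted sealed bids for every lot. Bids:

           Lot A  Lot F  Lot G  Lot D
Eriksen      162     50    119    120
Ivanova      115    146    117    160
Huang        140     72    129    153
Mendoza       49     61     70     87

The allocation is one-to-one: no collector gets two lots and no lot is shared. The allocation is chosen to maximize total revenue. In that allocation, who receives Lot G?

Mendoza receives Lot G.

Optimal: Eriksen→Lot A ($162), Ivanova→Lot F ($146), Huang→Lot D ($153), Mendoza→Lot G ($70) — total 162+146+153+70 = $531.
Row-greedy (each collector in turn takes its best remaining lot) gives $512, worse by 19.
Mendoza's own top lot is Lot D ($87), but forcing Mendoza→Lot D and reassigning the rest optimally gives only $524 — worse by 7.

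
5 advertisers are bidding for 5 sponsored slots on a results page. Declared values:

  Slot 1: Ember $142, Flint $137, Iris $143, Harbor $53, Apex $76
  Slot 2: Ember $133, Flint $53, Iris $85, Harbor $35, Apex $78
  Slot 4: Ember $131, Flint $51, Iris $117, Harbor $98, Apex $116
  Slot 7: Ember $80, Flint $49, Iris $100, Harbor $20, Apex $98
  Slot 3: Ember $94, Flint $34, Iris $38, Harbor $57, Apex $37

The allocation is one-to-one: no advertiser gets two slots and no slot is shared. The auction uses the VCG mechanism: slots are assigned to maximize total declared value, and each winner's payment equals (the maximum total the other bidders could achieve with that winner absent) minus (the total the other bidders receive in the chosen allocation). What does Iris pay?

Iris pays $23.

Efficient allocation: Ember→Slot 2 ($133), Flint→Slot 1 ($137), Iris→Slot 7 ($100), Harbor→Slot 3 ($57), Apex→Slot 4 ($116); total welfare W = $543.
Iris receives Slot 7 at value $100, so the others get W − 100 = $443.
Without Iris: best allocation of the remaining 4 bidders over all 5 slots is Ember→Slot 2 ($133), Flint→Slot 1 ($137), Harbor→Slot 4 ($98), Apex→Slot 7 ($98), total $466.
VCG payment = (others' best without Iris) − (others' welfare with Iris) = 466 − 443 = $23.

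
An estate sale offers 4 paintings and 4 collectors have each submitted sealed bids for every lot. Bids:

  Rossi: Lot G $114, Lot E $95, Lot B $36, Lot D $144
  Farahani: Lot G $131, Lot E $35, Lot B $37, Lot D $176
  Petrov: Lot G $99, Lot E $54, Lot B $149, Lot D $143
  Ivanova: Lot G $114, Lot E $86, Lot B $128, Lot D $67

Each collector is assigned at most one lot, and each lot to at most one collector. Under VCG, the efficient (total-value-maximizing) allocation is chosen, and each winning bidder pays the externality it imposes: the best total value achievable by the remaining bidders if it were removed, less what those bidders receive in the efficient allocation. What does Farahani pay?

Farahani pays $49.

Efficient allocation: Rossi→Lot E ($95), Farahani→Lot D ($176), Petrov→Lot B ($149), Ivanova→Lot G ($114); total welfare W = $534.
Farahani receives Lot D at value $176, so the others get W − 176 = $358.
Without Farahani: best allocation of the remaining 3 bidders over all 4 lots is Rossi→Lot D ($144), Petrov→Lot B ($149), Ivanova→Lot G ($114), total $407.
VCG payment = (others' best without Farahani) − (others' welfare with Farahani) = 407 − 358 = $49.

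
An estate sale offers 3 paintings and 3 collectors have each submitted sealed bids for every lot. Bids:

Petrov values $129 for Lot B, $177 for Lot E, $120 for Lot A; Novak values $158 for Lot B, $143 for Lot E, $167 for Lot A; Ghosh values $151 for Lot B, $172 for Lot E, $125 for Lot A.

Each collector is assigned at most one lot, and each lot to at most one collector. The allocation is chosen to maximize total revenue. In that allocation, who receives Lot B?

This is the linear assignment problem.
Optimal: Petrov→Lot E ($177), Novak→Lot A ($167), Ghosh→Lot B ($151) — total 177+167+151 = $495.
Column-greedy (each lot in turn goes to its best remaining collector) gives $460, worse by 35.
Ghosh's own top lot is Lot E ($172), but forcing Ghosh→Lot E and reassigning the rest optimally gives only $468 — worse by 27.

Ghosh receives Lot B.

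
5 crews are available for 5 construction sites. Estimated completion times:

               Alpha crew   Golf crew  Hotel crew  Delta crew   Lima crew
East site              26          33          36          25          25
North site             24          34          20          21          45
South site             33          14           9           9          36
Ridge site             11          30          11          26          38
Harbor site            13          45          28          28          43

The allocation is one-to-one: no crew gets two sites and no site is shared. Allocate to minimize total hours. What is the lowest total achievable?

Minimum total: 84 hours

Optimal: Alpha crew→Harbor site (13 hours), Golf crew→South site (14 hours), Hotel crew→Ridge site (11 hours), Delta crew→North site (21 hours), Lima crew→East site (25 hours) — total 13+14+11+21+25 = 84 hours.
Min-entry greedy (repeatedly take the single cheapest remaining cell) gives 111 hours, worse by 27.
Swapping Alpha crew↔Lima crew (Alpha crew→East site 26 hours, Lima crew→Harbor site 43 hours) adds 31.
Checked against all permutations: 84 hours is optimal.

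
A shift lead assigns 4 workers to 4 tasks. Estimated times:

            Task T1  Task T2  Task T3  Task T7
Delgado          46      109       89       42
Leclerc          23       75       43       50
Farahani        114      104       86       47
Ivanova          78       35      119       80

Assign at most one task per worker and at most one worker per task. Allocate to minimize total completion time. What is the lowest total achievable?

Optimal: Delgado→Task T1 (46 min), Leclerc→Task T3 (43 min), Farahani→Task T7 (47 min), Ivanova→Task T2 (35 min) — total 46+43+47+35 = 171 min.
Row-greedy (each worker in turn takes its cheapest remaining task) gives 186 min, worse by 15.
Next-best assignment: Delgado→Task T7, Leclerc→Task T1, Farahani→Task T3, Ivanova→Task T2 = 186 min.

Minimum total: 171 min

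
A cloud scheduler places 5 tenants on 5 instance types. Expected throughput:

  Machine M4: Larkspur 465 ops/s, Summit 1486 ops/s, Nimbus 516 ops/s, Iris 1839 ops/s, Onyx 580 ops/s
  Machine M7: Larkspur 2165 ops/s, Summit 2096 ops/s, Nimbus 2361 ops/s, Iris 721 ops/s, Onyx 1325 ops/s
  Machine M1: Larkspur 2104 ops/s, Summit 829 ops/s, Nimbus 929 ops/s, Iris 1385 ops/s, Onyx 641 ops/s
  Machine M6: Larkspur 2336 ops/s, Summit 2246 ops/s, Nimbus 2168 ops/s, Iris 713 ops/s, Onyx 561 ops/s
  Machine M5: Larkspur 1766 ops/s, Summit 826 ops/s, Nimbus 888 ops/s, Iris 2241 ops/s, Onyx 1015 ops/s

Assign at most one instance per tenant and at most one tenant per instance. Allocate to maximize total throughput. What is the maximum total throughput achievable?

Maximum total: 9565 ops/s

Optimal: Larkspur→Machine M1 (2104 ops/s), Summit→Machine M6 (2246 ops/s), Nimbus→Machine M7 (2361 ops/s), Iris→Machine M4 (1839 ops/s), Onyx→Machine M5 (1015 ops/s) — total 2104+2246+2361+1839+1015 = 9565 ops/s.
Max-entry greedy (repeatedly take the single best remaining cell) gives 9065 ops/s, worse by 500.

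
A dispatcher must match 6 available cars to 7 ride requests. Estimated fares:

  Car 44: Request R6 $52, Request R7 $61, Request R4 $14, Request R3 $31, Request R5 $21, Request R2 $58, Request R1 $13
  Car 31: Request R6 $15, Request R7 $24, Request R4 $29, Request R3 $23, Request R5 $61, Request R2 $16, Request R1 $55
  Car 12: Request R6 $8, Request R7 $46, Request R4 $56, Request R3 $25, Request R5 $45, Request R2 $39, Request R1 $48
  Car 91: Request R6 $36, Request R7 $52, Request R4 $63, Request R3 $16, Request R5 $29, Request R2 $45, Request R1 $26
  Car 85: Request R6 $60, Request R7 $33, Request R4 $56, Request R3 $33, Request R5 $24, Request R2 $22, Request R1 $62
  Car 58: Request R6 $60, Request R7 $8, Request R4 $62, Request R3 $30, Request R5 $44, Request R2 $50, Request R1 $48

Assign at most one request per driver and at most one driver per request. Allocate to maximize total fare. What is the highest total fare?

Maximum total: $350

This is the linear assignment problem.
Optimal: Car 44→Request R2 ($58), Car 31→Request R5 ($61), Car 12→Request R7 ($46), Car 91→Request R4 ($63), Car 85→Request R1 ($62), Car 58→Request R6 ($60) — total 58+61+46+63+62+60 = $350.
Max-entry greedy (repeatedly take the single best remaining cell) gives $346, worse by 4.
Next-best assignment: Car 44→Request R2, Car 31→Request R5, Car 12→Request R4, Car 91→Request R7, Car 85→Request R1, Car 58→Request R6 = $349.
No other one-to-one assignment exceeds $350.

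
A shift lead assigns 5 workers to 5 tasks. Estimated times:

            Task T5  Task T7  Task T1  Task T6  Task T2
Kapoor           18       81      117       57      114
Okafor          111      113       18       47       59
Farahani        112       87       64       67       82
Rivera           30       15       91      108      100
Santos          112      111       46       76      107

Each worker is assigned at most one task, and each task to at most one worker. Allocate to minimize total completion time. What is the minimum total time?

This is a one-to-one assignment (minimum-cost bipartite matching).
Optimal: Kapoor→Task T5 (18 min), Okafor→Task T2 (59 min), Farahani→Task T6 (67 min), Rivera→Task T7 (15 min), Santos→Task T1 (46 min) — total 18+59+67+15+46 = 205 min.
Column-greedy (each task in turn goes to its cheapest remaining worker) gives 225 min, worse by 20.
Next-best assignment: Kapoor→Task T5, Okafor→Task T6, Farahani→Task T2, Rivera→Task T7, Santos→Task T1 = 208 min.
No other one-to-one assignment undercuts 205 min.

Minimum total: 205 min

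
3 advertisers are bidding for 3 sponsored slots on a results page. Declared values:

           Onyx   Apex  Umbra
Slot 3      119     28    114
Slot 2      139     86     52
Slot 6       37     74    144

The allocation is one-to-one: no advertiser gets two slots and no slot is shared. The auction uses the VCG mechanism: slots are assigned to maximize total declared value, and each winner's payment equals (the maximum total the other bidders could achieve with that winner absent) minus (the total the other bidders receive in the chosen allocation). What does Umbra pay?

Efficient allocation: Onyx→Slot 3 ($119), Apex→Slot 2 ($86), Umbra→Slot 6 ($144); total welfare W = $349.
Umbra receives Slot 6 at value $144, so the others get W − 144 = $205.
Without Umbra: best allocation of the remaining 2 bidders over all 3 slots is Onyx→Slot 2 ($139), Apex→Slot 6 ($74), total $213.
VCG payment = (others' best without Umbra) − (others' welfare with Umbra) = 213 − 205 = $8.

Umbra pays $8.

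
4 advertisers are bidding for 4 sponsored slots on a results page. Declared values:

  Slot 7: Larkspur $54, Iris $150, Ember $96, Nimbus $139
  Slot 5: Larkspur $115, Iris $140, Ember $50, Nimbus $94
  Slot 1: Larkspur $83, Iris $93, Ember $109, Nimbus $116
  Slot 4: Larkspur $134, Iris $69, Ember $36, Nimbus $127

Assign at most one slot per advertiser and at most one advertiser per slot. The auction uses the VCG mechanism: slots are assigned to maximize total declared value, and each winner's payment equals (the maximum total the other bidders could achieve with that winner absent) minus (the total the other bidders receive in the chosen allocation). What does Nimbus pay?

Efficient allocation: Larkspur→Slot 4 ($134), Iris→Slot 5 ($140), Ember→Slot 1 ($109), Nimbus→Slot 7 ($139); total welfare W = $522.
Nimbus receives Slot 7 at value $139, so the others get W − 139 = $383.
Without Nimbus: best allocation of the remaining 3 bidders over all 4 slots is Larkspur→Slot 4 ($134), Iris→Slot 7 ($150), Ember→Slot 1 ($109), total $393.
VCG payment = (others' best without Nimbus) − (others' welfare with Nimbus) = 393 − 383 = $10.

Nimbus pays $10.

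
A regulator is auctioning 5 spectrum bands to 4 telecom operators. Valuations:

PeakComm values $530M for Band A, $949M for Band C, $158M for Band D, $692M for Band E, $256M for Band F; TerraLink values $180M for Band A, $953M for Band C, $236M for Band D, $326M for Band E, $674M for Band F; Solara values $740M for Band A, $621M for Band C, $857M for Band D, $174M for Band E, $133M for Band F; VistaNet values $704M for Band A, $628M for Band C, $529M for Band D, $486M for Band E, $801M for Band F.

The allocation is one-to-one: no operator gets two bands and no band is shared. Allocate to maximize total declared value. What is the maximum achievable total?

Optimal: PeakComm→Band E ($692M), TerraLink→Band C ($953M), Solara→Band D ($857M), VistaNet→Band F ($801M) — total 692+953+857+801 = $3303M.
Next-best assignment: PeakComm→Band E, TerraLink→Band C, Solara→Band D, VistaNet→Band A = $3206M.
Every other assignment is strictly worse.

Max total: $3303M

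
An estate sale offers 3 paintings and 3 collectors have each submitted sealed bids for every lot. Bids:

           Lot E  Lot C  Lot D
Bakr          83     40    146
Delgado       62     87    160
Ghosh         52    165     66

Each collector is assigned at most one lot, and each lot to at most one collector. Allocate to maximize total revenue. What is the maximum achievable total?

Maximum total: $408

Optimal: Bakr→Lot E ($83), Delgado→Lot D ($160), Ghosh→Lot C ($165) — total 83+160+165 = $408.
Row-greedy (each collector in turn takes its best remaining lot) gives $285, worse by 123.
Next-best assignment: Bakr→Lot D, Delgado→Lot E, Ghosh→Lot C = $373.
Checked against all permutations: $408 is optimal.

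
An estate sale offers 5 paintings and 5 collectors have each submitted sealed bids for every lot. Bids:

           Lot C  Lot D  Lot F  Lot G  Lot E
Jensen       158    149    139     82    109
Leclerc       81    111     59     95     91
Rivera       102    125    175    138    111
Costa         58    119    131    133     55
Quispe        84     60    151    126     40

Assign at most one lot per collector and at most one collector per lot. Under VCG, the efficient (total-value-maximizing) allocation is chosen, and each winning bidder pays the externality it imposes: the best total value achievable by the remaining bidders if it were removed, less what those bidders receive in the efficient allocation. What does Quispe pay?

Quispe pays $34.

Efficient allocation: Jensen→Lot C ($158), Leclerc→Lot E ($91), Rivera→Lot F ($175), Costa→Lot D ($119), Quispe→Lot G ($126); total welfare W = $669.
Quispe receives Lot G at value $126, so the others get W − 126 = $543.
Without Quispe: best allocation of the remaining 4 bidders over all 5 lots is Jensen→Lot C ($158), Leclerc→Lot D ($111), Rivera→Lot F ($175), Costa→Lot G ($133), total $577.
VCG payment = (others' best without Quispe) − (others' welfare with Quispe) = 577 − 543 = $34.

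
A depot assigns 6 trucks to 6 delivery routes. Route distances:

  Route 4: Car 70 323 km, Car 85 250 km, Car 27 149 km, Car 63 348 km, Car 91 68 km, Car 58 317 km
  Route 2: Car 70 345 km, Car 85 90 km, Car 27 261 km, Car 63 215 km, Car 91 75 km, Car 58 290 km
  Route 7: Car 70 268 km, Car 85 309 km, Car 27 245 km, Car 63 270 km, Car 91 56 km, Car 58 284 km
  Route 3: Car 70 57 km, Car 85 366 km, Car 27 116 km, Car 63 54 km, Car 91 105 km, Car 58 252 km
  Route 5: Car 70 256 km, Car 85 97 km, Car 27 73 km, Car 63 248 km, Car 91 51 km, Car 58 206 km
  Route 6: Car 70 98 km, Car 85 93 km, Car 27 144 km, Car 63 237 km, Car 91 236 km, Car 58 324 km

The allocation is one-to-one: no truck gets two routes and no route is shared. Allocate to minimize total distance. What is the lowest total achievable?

This is a one-to-one assignment (minimum-cost bipartite matching).
Optimal: Car 70→Route 6 (98 km), Car 85→Route 2 (90 km), Car 27→Route 4 (149 km), Car 63→Route 3 (54 km), Car 91→Route 7 (56 km), Car 58→Route 5 (206 km) — total 98+90+149+54+56+206 = 653 km.
Column-greedy (each route in turn goes to its cheapest remaining truck) gives 761 km, worse by 108.

Min total: 653 km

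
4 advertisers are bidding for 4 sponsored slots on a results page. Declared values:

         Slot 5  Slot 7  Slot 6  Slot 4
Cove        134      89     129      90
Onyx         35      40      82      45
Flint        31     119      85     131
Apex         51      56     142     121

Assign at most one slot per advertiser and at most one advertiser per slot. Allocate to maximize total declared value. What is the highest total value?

Optimal: Cove→Slot 5 ($134), Onyx→Slot 6 ($82), Flint→Slot 7 ($119), Apex→Slot 4 ($121) — total 134+82+119+121 = $456.

Max total: $456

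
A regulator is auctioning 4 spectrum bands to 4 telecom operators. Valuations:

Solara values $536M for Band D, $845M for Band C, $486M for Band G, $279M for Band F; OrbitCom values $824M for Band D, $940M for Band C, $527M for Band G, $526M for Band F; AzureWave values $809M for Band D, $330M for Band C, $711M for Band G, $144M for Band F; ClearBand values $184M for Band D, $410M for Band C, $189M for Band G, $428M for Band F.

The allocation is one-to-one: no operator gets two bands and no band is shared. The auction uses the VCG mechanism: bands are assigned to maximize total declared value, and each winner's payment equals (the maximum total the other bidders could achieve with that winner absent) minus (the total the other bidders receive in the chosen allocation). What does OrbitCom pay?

OrbitCom pays $98M.

Efficient allocation: Solara→Band C ($845M), OrbitCom→Band D ($824M), AzureWave→Band G ($711M), ClearBand→Band F ($428M); total welfare W = $2808M.
OrbitCom receives Band D at value $824M, so the others get W − 824 = $1984M.
Without OrbitCom: best allocation of the remaining 3 bidders over all 4 bands is Solara→Band C ($845M), AzureWave→Band D ($809M), ClearBand→Band F ($428M), total $2082M.
VCG payment = (others' best without OrbitCom) − (others' welfare with OrbitCom) = 2082 − 1984 = $98M.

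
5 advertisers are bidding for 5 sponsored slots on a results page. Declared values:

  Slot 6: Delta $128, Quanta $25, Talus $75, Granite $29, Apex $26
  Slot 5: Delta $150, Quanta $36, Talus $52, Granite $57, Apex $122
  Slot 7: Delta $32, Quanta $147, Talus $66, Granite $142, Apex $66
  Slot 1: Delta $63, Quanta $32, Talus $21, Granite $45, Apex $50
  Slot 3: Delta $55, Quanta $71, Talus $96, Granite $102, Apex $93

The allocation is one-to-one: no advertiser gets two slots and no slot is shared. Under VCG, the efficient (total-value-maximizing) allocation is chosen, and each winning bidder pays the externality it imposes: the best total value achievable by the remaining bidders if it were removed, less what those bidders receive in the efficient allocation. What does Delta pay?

Efficient allocation: Delta→Slot 6 ($128), Quanta→Slot 7 ($147), Talus→Slot 3 ($96), Granite→Slot 1 ($45), Apex→Slot 5 ($122); total welfare W = $538.
Delta receives Slot 6 at value $128, so the others get W − 128 = $410.
Without Delta: best allocation of the remaining 4 bidders over all 5 slots is Quanta→Slot 7 ($147), Talus→Slot 6 ($75), Granite→Slot 3 ($102), Apex→Slot 5 ($122), total $446.
VCG payment = (others' best without Delta) − (others' welfare with Delta) = 446 − 410 = $36.

Delta pays $36.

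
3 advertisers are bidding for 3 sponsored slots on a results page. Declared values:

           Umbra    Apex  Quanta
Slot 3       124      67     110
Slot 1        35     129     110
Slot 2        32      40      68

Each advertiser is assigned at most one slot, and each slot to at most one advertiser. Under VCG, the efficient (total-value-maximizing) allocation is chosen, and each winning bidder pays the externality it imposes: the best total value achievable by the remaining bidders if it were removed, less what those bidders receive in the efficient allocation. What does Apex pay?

Efficient allocation: Umbra→Slot 3 ($124), Apex→Slot 1 ($129), Quanta→Slot 2 ($68); total welfare W = $321.
Apex receives Slot 1 at value $129, so the others get W − 129 = $192.
Without Apex: best allocation of the remaining 2 bidders over all 3 slots is Umbra→Slot 3 ($124), Quanta→Slot 1 ($110), total $234.
VCG payment = (others' best without Apex) − (others' welfare with Apex) = 234 − 192 = $42.

Apex pays $42.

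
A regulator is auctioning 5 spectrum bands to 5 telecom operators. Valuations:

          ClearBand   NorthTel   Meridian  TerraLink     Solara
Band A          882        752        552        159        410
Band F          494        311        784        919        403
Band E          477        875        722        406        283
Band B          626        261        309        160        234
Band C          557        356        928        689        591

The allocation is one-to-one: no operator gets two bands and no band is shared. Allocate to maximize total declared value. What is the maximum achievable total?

Max total: $3838M

This is the linear assignment problem.
Optimal: ClearBand→Band A ($882M), NorthTel→Band E ($875M), Meridian→Band C ($928M), TerraLink→Band F ($919M), Solara→Band B ($234M) — total 882+875+928+919+234 = $3838M.
Column-greedy (each band in turn goes to its best remaining operator) gives $3576M, worse by 262.
Swapping Solara↔TerraLink (Solara→Band F $403M, TerraLink→Band B $160M) loses 590.
No other one-to-one assignment exceeds $3838M.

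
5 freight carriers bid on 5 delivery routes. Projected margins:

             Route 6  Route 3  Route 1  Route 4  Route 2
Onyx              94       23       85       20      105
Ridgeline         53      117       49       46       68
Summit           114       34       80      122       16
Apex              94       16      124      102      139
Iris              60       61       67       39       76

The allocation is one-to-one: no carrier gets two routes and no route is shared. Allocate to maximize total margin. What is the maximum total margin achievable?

This is the linear assignment problem.
Optimal: Onyx→Route 6 ($94k), Ridgeline→Route 3 ($117k), Summit→Route 4 ($122k), Apex→Route 2 ($139k), Iris→Route 1 ($67k) — total 94+117+122+139+67 = $539k.
Column-greedy (each route in turn goes to its best remaining carrier) gives $499k, worse by 40.
Every other assignment is strictly worse.

Maximum total: $539k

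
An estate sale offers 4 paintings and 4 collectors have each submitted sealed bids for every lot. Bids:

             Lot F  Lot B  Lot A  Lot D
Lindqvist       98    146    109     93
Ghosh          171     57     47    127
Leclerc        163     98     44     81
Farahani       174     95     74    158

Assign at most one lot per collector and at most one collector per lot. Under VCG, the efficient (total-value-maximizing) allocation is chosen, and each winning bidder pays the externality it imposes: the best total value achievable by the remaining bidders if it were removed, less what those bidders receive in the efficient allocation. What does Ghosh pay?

Efficient allocation: Lindqvist→Lot A ($109), Ghosh→Lot F ($171), Leclerc→Lot B ($98), Farahani→Lot D ($158); total welfare W = $536.
Ghosh receives Lot F at value $171, so the others get W − 171 = $365.
Without Ghosh: best allocation of the remaining 3 bidders over all 4 lots is Lindqvist→Lot B ($146), Leclerc→Lot F ($163), Farahani→Lot D ($158), total $467.
VCG payment = (others' best without Ghosh) − (others' welfare with Ghosh) = 467 − 365 = $102.

Ghosh pays $102.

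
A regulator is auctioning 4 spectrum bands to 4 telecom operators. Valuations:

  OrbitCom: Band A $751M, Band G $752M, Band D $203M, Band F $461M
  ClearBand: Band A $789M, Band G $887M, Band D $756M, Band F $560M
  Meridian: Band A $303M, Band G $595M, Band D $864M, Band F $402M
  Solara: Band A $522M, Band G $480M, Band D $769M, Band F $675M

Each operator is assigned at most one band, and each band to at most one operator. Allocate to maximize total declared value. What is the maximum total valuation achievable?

Treat this as an assignment problem: match each operator to one band.
Optimal: OrbitCom→Band A ($751M), ClearBand→Band G ($887M), Meridian→Band D ($864M), Solara→Band F ($675M) — total 751+887+864+675 = $3177M.
Column-greedy (each band in turn goes to its best remaining operator) gives $3080M, worse by 97.
Next-best assignment: OrbitCom→Band G, ClearBand→Band A, Meridian→Band D, Solara→Band F = $3080M.
Swapping OrbitCom↔ClearBand (OrbitCom→Band G $752M, ClearBand→Band A $789M) loses 97.
Checked against all permutations: $3177M is optimal.

Max total: $3177M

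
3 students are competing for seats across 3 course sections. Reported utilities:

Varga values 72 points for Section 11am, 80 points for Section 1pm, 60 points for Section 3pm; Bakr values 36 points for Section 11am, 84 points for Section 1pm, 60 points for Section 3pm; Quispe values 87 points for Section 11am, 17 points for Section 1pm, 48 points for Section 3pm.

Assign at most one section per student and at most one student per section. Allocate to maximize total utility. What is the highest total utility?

Max total: 231 points

Optimal: Varga→Section 3pm (60 points), Bakr→Section 1pm (84 points), Quispe→Section 11am (87 points) — total 60+84+87 = 231 points.
Row-greedy (each student in turn takes its best remaining section) gives 227 points, worse by 4.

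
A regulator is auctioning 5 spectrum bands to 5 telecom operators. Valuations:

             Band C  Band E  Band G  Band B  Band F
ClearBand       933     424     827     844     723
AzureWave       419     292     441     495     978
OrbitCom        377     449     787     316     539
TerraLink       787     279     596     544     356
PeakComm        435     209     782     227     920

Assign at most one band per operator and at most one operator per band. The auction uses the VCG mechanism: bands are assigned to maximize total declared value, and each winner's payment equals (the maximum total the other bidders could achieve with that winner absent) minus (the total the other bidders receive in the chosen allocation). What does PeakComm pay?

Efficient allocation: ClearBand→Band B ($844M), AzureWave→Band F ($978M), OrbitCom→Band E ($449M), TerraLink→Band C ($787M), PeakComm→Band G ($782M); total welfare W = $3840M.
PeakComm receives Band G at value $782M, so the others get W − 782 = $3058M.
Without PeakComm: best allocation of the remaining 4 bidders over all 5 bands is ClearBand→Band B ($844M), AzureWave→Band F ($978M), OrbitCom→Band G ($787M), TerraLink→Band C ($787M), total $3396M.
VCG payment = (others' best without PeakComm) − (others' welfare with PeakComm) = 3396 − 3058 = $338M.

PeakComm pays $338M.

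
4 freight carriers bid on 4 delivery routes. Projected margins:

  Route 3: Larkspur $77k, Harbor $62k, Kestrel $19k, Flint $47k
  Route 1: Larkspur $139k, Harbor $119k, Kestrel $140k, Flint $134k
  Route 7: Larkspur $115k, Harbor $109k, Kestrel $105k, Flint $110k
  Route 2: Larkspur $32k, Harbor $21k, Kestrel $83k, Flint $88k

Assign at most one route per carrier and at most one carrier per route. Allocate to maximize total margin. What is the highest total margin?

Optimal: Larkspur→Route 3 ($77k), Harbor→Route 7 ($109k), Kestrel→Route 1 ($140k), Flint→Route 2 ($88k) — total 77+109+140+88 = $414k.
Max-entry greedy (repeatedly take the single best remaining cell) gives $405k, worse by 9.
Swapping Harbor↔Larkspur (Harbor→Route 3 $62k, Larkspur→Route 7 $115k) loses 9.

Max total: $414k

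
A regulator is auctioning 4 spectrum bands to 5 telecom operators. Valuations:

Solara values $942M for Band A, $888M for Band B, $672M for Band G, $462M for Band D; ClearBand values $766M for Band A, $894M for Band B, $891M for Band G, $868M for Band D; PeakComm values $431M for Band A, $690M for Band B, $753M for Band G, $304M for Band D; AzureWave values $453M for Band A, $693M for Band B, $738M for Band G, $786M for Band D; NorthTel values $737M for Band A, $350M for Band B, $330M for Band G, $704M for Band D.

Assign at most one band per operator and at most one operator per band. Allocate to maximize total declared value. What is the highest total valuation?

Maximum total: $3375M

Optimal: Solara→Band A ($942M), ClearBand→Band B ($894M), PeakComm→Band G ($753M), AzureWave→Band D ($786M) — total 942+894+753+786 = $3375M.
Swapping PeakComm↔AzureWave (PeakComm→Band D $304M, AzureWave→Band G $738M) loses 497.
No other one-to-one assignment exceeds $3375M.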